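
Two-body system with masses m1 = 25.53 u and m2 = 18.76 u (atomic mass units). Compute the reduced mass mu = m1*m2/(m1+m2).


mu = m1 * m2 / (m1 + m2)
= 25.53 * 18.76 / (25.53 + 18.76)
= 478.9428 / 44.29
= 10.8138 u

10.8138


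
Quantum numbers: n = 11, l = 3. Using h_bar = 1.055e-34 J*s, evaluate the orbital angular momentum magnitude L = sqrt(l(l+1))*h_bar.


L = sqrt(l*(l+1)) * h_bar
= sqrt(3 * 4) * 1.055e-34
= sqrt(12) * 1.055e-34
= 3.4641 * 1.055e-34
= 3.6546e-34 J*s

3.6546e-34


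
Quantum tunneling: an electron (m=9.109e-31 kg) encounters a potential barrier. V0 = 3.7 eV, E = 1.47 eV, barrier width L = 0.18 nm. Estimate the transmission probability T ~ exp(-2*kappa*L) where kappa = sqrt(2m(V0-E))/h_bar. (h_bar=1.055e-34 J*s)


V0 - E = 2.23 eV = 3.5725e-19 J
kappa = sqrt(2 * m * (V0-E)) / h_bar
= sqrt(2 * 9.109e-31 * 3.5725e-19) / 1.055e-34
= 7.6468e+09 /m
2*kappa*L = 2 * 7.6468e+09 * 0.18e-9
= 2.7529
T = exp(-2.7529) = 6.374531e-02

6.374531e-02


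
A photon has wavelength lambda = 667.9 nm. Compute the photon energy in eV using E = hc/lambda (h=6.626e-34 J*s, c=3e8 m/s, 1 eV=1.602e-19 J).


E = hc / lambda
= (6.626e-34)(3e8) / (667.9e-9)
= 1.9878e-25 / 6.6790e-07
= 2.9762e-19 J
Converting to eV: 2.9762e-19 / 1.602e-19
= 1.8578 eV

1.8578


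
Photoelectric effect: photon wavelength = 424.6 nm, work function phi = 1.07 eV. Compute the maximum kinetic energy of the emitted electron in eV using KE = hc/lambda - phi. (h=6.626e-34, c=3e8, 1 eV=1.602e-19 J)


E_photon = hc / lambda
= (6.626e-34)(3e8) / (424.6e-9)
= 4.6816e-19 J
= 2.9223 eV
KE = E_photon - phi
= 2.9223 - 1.07
= 1.8523 eV

1.8523


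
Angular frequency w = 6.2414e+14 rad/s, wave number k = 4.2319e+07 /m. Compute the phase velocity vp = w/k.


vp = w / k
= 6.2414e+14 / 4.2319e+07
= 1.4748e+07 m/s

1.4748e+07


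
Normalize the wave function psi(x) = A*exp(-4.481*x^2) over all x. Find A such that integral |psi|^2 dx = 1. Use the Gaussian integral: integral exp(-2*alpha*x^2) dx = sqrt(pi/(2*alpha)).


integral |psi|^2 dx = A^2 * sqrt(pi/(2*alpha)) = 1
A^2 = sqrt(2*alpha/pi)
= sqrt(2 * 4.481 / pi)
= 1.688992
A = sqrt(1.688992)
= 1.2996

1.2996


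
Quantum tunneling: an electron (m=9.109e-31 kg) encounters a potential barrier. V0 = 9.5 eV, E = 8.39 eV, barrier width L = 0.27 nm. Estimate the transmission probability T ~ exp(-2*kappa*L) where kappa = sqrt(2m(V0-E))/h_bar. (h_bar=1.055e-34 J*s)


V0 - E = 1.11 eV = 1.7782e-19 J
kappa = sqrt(2 * m * (V0-E)) / h_bar
= sqrt(2 * 9.109e-31 * 1.7782e-19) / 1.055e-34
= 5.3950e+09 /m
2*kappa*L = 2 * 5.3950e+09 * 0.27e-9
= 2.9133
T = exp(-2.9133) = 5.429655e-02

5.429655e-02


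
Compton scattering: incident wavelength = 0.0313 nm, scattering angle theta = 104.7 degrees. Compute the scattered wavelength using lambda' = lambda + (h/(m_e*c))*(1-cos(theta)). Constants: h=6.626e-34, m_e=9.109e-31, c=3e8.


Compton wavelength: h/(m_e*c) = 2.4247e-12 m
d_lambda = 2.4247e-12 * (1 - cos(104.7 deg))
= 2.4247e-12 * 1.253758
= 3.0400e-12 m = 0.00304 nm
lambda' = 0.0313 + 0.00304
= 0.03434 nm

0.03434


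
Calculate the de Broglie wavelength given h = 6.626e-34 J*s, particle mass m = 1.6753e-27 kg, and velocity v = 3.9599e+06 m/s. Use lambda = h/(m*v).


lambda = h / (m * v)
= 6.626e-34 / (1.6753e-27 * 3.9599e+06)
= 6.626e-34 / 6.6340e-21
= 9.9879e-14 m

9.9879e-14


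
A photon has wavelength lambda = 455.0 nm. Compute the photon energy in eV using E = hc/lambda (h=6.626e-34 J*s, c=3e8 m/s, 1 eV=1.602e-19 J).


E = hc / lambda
= (6.626e-34)(3e8) / (455.0e-9)
= 1.9878e-25 / 4.5500e-07
= 4.3688e-19 J
Converting to eV: 4.3688e-19 / 1.602e-19
= 2.7271 eV

2.7271


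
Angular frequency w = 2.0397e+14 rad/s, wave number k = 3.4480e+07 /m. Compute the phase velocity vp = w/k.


vp = w / k
= 2.0397e+14 / 3.4480e+07
= 5.9156e+06 m/s

5.9156e+06


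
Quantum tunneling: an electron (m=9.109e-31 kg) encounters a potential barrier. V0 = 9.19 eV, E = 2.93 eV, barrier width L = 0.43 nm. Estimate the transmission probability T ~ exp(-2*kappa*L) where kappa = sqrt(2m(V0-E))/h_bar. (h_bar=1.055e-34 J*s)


V0 - E = 6.26 eV = 1.0029e-18 J
kappa = sqrt(2 * m * (V0-E)) / h_bar
= sqrt(2 * 9.109e-31 * 1.0029e-18) / 1.055e-34
= 1.2812e+10 /m
2*kappa*L = 2 * 1.2812e+10 * 0.43e-9
= 11.0183
T = exp(-11.0183) = 1.639877e-05

1.639877e-05


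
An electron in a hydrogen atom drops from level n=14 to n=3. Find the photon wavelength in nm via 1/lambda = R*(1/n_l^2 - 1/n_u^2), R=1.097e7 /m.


1/lambda = R * (1/n_l^2 - 1/n_u^2)
= 1.097e7 * (1/3^2 - 1/14^2)
= 1.097e7 * (0.111111 - 0.005102)
= 1.097e7 * 0.106009
= 1.1629e+06 /m
lambda = 1 / 1.1629e+06 = 859.9047 nm

859.9047


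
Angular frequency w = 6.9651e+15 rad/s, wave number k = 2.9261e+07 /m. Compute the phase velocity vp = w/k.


vp = w / k
= 6.9651e+15 / 2.9261e+07
= 2.3803e+08 m/s

2.3803e+08


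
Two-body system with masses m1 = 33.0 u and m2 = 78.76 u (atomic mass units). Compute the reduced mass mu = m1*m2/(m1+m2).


mu = m1 * m2 / (m1 + m2)
= 33.0 * 78.76 / (33.0 + 78.76)
= 2599.08 / 111.76
= 23.2559 u

23.2559


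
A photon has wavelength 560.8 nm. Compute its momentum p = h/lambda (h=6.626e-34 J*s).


p = h / lambda
= 6.626e-34 / (560.8e-9)
= 6.626e-34 / 5.6080e-07
= 1.1815e-27 kg*m/s

1.1815e-27


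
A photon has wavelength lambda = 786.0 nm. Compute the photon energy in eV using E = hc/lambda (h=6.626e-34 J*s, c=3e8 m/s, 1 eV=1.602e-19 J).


E = hc / lambda
= (6.626e-34)(3e8) / (786.0e-9)
= 1.9878e-25 / 7.8600e-07
= 2.5290e-19 J
Converting to eV: 2.5290e-19 / 1.602e-19
= 1.5787 eV

1.5787


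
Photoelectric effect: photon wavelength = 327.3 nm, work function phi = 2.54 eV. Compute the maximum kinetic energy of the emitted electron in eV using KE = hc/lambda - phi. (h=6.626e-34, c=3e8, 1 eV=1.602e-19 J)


E_photon = hc / lambda
= (6.626e-34)(3e8) / (327.3e-9)
= 6.0733e-19 J
= 3.7911 eV
KE = E_photon - phi
= 3.7911 - 2.54
= 1.2511 eV

1.2511


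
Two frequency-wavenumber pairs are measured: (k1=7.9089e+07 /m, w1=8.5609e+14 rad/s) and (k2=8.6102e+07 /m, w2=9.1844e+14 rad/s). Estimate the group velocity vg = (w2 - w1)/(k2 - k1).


vg = (w2 - w1) / (k2 - k1)
= (9.1844e+14 - 8.5609e+14) / (8.6102e+07 - 7.9089e+07)
= 6.2350e+13 / 7.0130e+06
= 8.8906e+06 m/s

8.8906e+06


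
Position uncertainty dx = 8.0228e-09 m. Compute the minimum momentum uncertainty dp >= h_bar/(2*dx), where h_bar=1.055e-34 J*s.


dp = h_bar / (2 * dx)
= 1.055e-34 / (2 * 8.0228e-09)
= 1.055e-34 / 1.6046e-08
= 6.5750e-27 kg*m/s

6.5750e-27


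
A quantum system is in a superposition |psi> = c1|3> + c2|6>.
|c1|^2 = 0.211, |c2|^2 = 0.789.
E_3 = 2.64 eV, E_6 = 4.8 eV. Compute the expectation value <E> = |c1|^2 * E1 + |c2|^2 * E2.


<E> = |c1|^2 * E1 + |c2|^2 * E2
= 0.211 * 2.64 + 0.789 * 4.8
= 0.557 + 3.7872
= 4.3442 eV

4.3442


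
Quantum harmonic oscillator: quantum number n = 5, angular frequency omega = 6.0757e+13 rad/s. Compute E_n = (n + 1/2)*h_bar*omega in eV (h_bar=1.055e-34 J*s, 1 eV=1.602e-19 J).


E = (n + 1/2) * h_bar * omega
= (5 + 0.5) * 1.055e-34 * 6.0757e+13
= 5.5 * 6.4099e-21
= 3.5254e-20 J
= 0.2201 eV

0.2201


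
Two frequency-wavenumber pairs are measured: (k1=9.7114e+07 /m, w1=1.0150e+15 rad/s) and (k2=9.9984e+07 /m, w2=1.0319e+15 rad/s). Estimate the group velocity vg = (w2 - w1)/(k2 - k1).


vg = (w2 - w1) / (k2 - k1)
= (1.0319e+15 - 1.0150e+15) / (9.9984e+07 - 9.7114e+07)
= 1.6900e+13 / 2.8700e+06
= 5.8885e+06 m/s

5.8885e+06


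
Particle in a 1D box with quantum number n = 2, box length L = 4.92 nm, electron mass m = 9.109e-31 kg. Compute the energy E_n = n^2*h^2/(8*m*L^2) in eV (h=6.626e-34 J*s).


E = n^2 * h^2 / (8 * m * L^2)
= 2^2 * (6.626e-34)^2 / (8 * 9.109e-31 * (4.92e-9)^2)
= 4 * 4.3904e-67 / (8 * 9.109e-31 * 2.4206e-17)
= 9.9557e-21 J
= 0.0621 eV

0.0621


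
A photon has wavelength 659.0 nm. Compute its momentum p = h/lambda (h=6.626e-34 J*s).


p = h / lambda
= 6.626e-34 / (659.0e-9)
= 6.626e-34 / 6.5900e-07
= 1.0055e-27 kg*m/s

1.0055e-27


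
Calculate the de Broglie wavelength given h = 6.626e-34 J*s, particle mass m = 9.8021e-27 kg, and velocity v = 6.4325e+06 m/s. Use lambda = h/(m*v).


lambda = h / (m * v)
= 6.626e-34 / (9.8021e-27 * 6.4325e+06)
= 6.626e-34 / 6.3052e-20
= 1.0509e-14 m

1.0509e-14


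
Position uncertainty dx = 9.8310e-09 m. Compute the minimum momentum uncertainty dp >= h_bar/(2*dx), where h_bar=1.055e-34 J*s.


dp = h_bar / (2 * dx)
= 1.055e-34 / (2 * 9.8310e-09)
= 1.055e-34 / 1.9662e-08
= 5.3657e-27 kg*m/s

5.3657e-27


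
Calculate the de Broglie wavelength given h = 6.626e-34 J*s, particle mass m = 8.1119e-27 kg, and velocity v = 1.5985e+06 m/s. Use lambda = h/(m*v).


lambda = h / (m * v)
= 6.626e-34 / (8.1119e-27 * 1.5985e+06)
= 6.626e-34 / 1.2967e-20
= 5.1099e-14 m

5.1099e-14


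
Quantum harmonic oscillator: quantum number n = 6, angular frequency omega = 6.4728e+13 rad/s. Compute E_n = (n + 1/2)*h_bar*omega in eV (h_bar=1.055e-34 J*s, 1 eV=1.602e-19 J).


E = (n + 1/2) * h_bar * omega
= (6 + 0.5) * 1.055e-34 * 6.4728e+13
= 6.5 * 6.8288e-21
= 4.4387e-20 J
= 0.2771 eV

0.2771


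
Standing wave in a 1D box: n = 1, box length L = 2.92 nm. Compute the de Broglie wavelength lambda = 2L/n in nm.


lambda = 2L / n
= 2 * 2.92 / 1
= 5.84 / 1
= 5.84 nm

5.84


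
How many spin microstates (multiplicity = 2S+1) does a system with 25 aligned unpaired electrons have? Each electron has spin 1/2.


Total spin S = N * (1/2) = 25 * 0.5 = 12.5
Spin multiplicity = 2S + 1
= 2 * 12.5 + 1
= 26

26


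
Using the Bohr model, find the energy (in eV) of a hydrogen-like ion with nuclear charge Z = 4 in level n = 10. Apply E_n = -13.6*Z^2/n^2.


E_n = -13.6 * Z^2 / n^2
= -13.6 * 4^2 / 10^2
= -13.6 * 16 / 100
= -2.176 eV

-2.176


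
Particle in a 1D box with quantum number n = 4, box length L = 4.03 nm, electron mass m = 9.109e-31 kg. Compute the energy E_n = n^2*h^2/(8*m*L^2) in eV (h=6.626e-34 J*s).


E = n^2 * h^2 / (8 * m * L^2)
= 4^2 * (6.626e-34)^2 / (8 * 9.109e-31 * (4.03e-9)^2)
= 16 * 4.3904e-67 / (8 * 9.109e-31 * 1.6241e-17)
= 5.9354e-20 J
= 0.3705 eV

0.3705


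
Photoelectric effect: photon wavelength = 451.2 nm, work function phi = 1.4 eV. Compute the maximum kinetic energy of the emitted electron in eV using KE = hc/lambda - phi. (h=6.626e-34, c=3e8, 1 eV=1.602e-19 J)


E_photon = hc / lambda
= (6.626e-34)(3e8) / (451.2e-9)
= 4.4056e-19 J
= 2.7501 eV
KE = E_photon - phi
= 2.7501 - 1.4
= 1.3501 eV

1.3501


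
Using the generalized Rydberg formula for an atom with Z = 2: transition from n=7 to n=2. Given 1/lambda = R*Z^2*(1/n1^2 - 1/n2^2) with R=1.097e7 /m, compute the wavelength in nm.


1/lambda = R * Z^2 * (1/n1^2 - 1/n2^2)
= 1.097e7 * 2^2 * (1/2^2 - 1/7^2)
= 1.097e7 * 4 * (0.25 - 0.020408)
= 1.0074e+07 /m
lambda = 1 / 1.0074e+07
= 99.2606 nm

99.2606


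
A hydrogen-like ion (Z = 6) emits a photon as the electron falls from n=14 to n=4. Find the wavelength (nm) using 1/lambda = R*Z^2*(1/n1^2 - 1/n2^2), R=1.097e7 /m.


1/lambda = R * Z^2 * (1/n1^2 - 1/n2^2)
= 1.097e7 * 6^2 * (1/4^2 - 1/14^2)
= 1.097e7 * 36 * (0.0625 - 0.005102)
= 2.2668e+07 /m
lambda = 1 / 2.2668e+07
= 44.1158 nm

44.1158


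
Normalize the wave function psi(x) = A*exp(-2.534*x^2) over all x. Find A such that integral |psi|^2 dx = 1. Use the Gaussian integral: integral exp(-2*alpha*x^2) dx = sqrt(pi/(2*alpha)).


integral |psi|^2 dx = A^2 * sqrt(pi/(2*alpha)) = 1
A^2 = sqrt(2*alpha/pi)
= sqrt(2 * 2.534 / pi)
= 1.270116
A = sqrt(1.270116)
= 1.127

1.127


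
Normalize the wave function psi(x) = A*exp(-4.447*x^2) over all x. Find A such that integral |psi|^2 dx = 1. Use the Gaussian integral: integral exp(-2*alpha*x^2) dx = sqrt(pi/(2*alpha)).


integral |psi|^2 dx = A^2 * sqrt(pi/(2*alpha)) = 1
A^2 = sqrt(2*alpha/pi)
= sqrt(2 * 4.447 / pi)
= 1.682572
A = sqrt(1.682572)
= 1.2971

1.2971


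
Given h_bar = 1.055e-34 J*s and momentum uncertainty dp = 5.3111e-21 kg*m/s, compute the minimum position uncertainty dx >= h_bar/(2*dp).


dx = h_bar / (2 * dp)
= 1.055e-34 / (2 * 5.3111e-21)
= 1.055e-34 / 1.0622e-20
= 9.9320e-15 m

9.9320e-15


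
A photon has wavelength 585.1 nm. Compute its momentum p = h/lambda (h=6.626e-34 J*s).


p = h / lambda
= 6.626e-34 / (585.1e-9)
= 6.626e-34 / 5.8510e-07
= 1.1325e-27 kg*m/s

1.1325e-27


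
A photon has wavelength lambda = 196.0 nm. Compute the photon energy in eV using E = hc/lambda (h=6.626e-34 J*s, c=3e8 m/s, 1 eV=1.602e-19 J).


E = hc / lambda
= (6.626e-34)(3e8) / (196.0e-9)
= 1.9878e-25 / 1.9600e-07
= 1.0142e-18 J
Converting to eV: 1.0142e-18 / 1.602e-19
= 6.3307 eV

6.3307


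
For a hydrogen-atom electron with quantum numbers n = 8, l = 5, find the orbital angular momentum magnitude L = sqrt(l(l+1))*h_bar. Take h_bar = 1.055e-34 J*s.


L = sqrt(l*(l+1)) * h_bar
= sqrt(5 * 6) * 1.055e-34
= sqrt(30) * 1.055e-34
= 5.4772 * 1.055e-34
= 5.7785e-34 J*s

5.7785e-34


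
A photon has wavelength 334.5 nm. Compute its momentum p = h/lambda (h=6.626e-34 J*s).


p = h / lambda
= 6.626e-34 / (334.5e-9)
= 6.626e-34 / 3.3450e-07
= 1.9809e-27 kg*m/s

1.9809e-27


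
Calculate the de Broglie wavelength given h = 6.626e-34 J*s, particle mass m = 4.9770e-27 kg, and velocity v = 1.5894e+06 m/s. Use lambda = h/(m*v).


lambda = h / (m * v)
= 6.626e-34 / (4.9770e-27 * 1.5894e+06)
= 6.626e-34 / 7.9104e-21
= 8.3763e-14 m

8.3763e-14


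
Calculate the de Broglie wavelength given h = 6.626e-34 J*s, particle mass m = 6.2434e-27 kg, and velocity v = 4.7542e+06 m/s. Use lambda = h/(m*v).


lambda = h / (m * v)
= 6.626e-34 / (6.2434e-27 * 4.7542e+06)
= 6.626e-34 / 2.9682e-20
= 2.2323e-14 m

2.2323e-14


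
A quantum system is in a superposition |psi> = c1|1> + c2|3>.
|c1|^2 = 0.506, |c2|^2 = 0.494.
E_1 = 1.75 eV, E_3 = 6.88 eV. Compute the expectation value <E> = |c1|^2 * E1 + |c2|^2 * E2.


<E> = |c1|^2 * E1 + |c2|^2 * E2
= 0.506 * 1.75 + 0.494 * 6.88
= 0.8855 + 3.3987
= 4.2842 eV

4.2842


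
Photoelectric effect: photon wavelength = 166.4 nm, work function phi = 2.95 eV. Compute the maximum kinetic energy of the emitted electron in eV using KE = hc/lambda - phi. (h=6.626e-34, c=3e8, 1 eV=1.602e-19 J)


E_photon = hc / lambda
= (6.626e-34)(3e8) / (166.4e-9)
= 1.1946e-18 J
= 7.4569 eV
KE = E_photon - phi
= 7.4569 - 2.95
= 4.5069 eV

4.5069


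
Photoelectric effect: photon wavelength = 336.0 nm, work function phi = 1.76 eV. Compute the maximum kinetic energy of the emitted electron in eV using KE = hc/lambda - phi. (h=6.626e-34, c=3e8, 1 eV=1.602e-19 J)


E_photon = hc / lambda
= (6.626e-34)(3e8) / (336.0e-9)
= 5.9161e-19 J
= 3.6929 eV
KE = E_photon - phi
= 3.6929 - 1.76
= 1.9329 eV

1.9329


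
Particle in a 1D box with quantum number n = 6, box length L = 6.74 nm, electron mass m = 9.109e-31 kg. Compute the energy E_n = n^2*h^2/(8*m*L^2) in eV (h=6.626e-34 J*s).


E = n^2 * h^2 / (8 * m * L^2)
= 6^2 * (6.626e-34)^2 / (8 * 9.109e-31 * (6.74e-9)^2)
= 36 * 4.3904e-67 / (8 * 9.109e-31 * 4.5428e-17)
= 4.7745e-20 J
= 0.298 eV

0.298


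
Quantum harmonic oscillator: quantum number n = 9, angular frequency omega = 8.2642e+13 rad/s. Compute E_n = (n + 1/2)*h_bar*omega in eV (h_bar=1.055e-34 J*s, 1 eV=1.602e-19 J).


E = (n + 1/2) * h_bar * omega
= (9 + 0.5) * 1.055e-34 * 8.2642e+13
= 9.5 * 8.7187e-21
= 8.2828e-20 J
= 0.517 eV

0.517


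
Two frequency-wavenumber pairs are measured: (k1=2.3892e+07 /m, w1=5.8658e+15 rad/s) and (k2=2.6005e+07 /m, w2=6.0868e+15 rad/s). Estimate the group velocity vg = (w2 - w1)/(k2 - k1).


vg = (w2 - w1) / (k2 - k1)
= (6.0868e+15 - 5.8658e+15) / (2.6005e+07 - 2.3892e+07)
= 2.2100e+14 / 2.1130e+06
= 1.0459e+08 m/s

1.0459e+08


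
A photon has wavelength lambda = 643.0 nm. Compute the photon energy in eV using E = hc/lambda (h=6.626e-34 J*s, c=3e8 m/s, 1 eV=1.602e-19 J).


E = hc / lambda
= (6.626e-34)(3e8) / (643.0e-9)
= 1.9878e-25 / 6.4300e-07
= 3.0914e-19 J
Converting to eV: 3.0914e-19 / 1.602e-19
= 1.9297 eV

1.9297


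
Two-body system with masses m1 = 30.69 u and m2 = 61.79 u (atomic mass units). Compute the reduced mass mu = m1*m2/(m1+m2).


mu = m1 * m2 / (m1 + m2)
= 30.69 * 61.79 / (30.69 + 61.79)
= 1896.3351 / 92.48
= 20.5054 u

20.5054


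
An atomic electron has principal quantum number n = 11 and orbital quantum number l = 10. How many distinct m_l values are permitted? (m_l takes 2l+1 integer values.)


m_l ranges from -l to +l in integer steps
So m_l goes from -10 to +10
Count = 2l + 1 = 2*10 + 1
= 21

21


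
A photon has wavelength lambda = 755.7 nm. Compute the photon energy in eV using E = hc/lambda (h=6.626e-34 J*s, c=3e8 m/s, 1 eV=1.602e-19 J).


E = hc / lambda
= (6.626e-34)(3e8) / (755.7e-9)
= 1.9878e-25 / 7.5570e-07
= 2.6304e-19 J
Converting to eV: 2.6304e-19 / 1.602e-19
= 1.642 eV

1.642


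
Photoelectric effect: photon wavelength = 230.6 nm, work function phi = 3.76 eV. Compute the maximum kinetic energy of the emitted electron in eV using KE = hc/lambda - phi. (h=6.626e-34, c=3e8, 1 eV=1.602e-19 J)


E_photon = hc / lambda
= (6.626e-34)(3e8) / (230.6e-9)
= 8.6201e-19 J
= 5.3808 eV
KE = E_photon - phi
= 5.3808 - 3.76
= 1.6208 eV

1.6208


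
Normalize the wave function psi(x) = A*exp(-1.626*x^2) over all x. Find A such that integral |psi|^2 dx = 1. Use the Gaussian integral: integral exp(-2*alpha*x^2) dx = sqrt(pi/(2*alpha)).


integral |psi|^2 dx = A^2 * sqrt(pi/(2*alpha)) = 1
A^2 = sqrt(2*alpha/pi)
= sqrt(2 * 1.626 / pi)
= 1.01742
A = sqrt(1.01742)
= 1.0087

1.0087


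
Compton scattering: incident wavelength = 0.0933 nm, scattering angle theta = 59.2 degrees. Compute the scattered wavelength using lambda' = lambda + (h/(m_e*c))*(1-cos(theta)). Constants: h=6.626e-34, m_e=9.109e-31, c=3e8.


Compton wavelength: h/(m_e*c) = 2.4247e-12 m
d_lambda = 2.4247e-12 * (1 - cos(59.2 deg))
= 2.4247e-12 * 0.487957
= 1.1832e-12 m = 0.001183 nm
lambda' = 0.0933 + 0.001183
= 0.094483 nm

0.094483


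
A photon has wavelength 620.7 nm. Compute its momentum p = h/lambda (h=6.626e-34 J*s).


p = h / lambda
= 6.626e-34 / (620.7e-9)
= 6.626e-34 / 6.2070e-07
= 1.0675e-27 kg*m/s

1.0675e-27


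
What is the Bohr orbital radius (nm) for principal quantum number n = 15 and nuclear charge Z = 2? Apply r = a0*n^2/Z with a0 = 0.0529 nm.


r = a0 * n^2 / Z
= 0.0529 * 15^2 / 2
= 0.0529 * 225 / 2
= 5.9512 nm

5.9512


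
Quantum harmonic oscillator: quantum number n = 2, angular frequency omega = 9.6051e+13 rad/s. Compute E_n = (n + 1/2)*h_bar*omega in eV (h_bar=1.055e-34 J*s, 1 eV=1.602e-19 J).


E = (n + 1/2) * h_bar * omega
= (2 + 0.5) * 1.055e-34 * 9.6051e+13
= 2.5 * 1.0133e-20
= 2.5333e-20 J
= 0.1581 eV

0.1581


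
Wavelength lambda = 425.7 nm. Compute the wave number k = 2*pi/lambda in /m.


k = 2 * pi / lambda
= 6.2832 / (425.7e-9)
= 6.2832 / 4.2570e-07
= 1.4760e+07 /m

1.4760e+07


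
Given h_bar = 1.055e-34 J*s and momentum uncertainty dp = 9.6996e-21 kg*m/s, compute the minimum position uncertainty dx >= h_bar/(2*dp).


dx = h_bar / (2 * dp)
= 1.055e-34 / (2 * 9.6996e-21)
= 1.055e-34 / 1.9399e-20
= 5.4384e-15 m

5.4384e-15


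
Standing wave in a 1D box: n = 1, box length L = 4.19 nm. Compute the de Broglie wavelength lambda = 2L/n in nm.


lambda = 2L / n
= 2 * 4.19 / 1
= 8.38 / 1
= 8.38 nm

8.38


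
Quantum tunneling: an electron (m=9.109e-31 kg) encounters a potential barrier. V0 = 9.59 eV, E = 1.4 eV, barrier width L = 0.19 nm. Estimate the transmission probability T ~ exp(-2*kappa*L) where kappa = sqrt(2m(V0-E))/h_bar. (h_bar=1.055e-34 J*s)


V0 - E = 8.19 eV = 1.3120e-18 J
kappa = sqrt(2 * m * (V0-E)) / h_bar
= sqrt(2 * 9.109e-31 * 1.3120e-18) / 1.055e-34
= 1.4655e+10 /m
2*kappa*L = 2 * 1.4655e+10 * 0.19e-9
= 5.5687
T = exp(-5.5687) = 3.815395e-03

3.815395e-03


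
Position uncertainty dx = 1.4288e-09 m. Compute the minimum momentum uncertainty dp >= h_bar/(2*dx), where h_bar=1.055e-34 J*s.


dp = h_bar / (2 * dx)
= 1.055e-34 / (2 * 1.4288e-09)
= 1.055e-34 / 2.8576e-09
= 3.6919e-26 kg*m/s

3.6919e-26


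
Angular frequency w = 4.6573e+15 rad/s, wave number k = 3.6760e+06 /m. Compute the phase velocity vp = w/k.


vp = w / k
= 4.6573e+15 / 3.6760e+06
= 1.2669e+09 m/s

1.2669e+09


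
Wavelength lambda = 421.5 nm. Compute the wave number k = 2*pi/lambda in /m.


k = 2 * pi / lambda
= 6.2832 / (421.5e-9)
= 6.2832 / 4.2150e-07
= 1.4907e+07 /m

1.4907e+07


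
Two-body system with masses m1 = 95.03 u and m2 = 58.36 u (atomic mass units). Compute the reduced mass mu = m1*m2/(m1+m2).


mu = m1 * m2 / (m1 + m2)
= 95.03 * 58.36 / (95.03 + 58.36)
= 5545.9508 / 153.39
= 36.1559 u

36.1559


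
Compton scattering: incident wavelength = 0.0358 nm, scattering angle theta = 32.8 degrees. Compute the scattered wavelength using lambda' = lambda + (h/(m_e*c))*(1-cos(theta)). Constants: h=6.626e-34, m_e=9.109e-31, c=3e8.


Compton wavelength: h/(m_e*c) = 2.4247e-12 m
d_lambda = 2.4247e-12 * (1 - cos(32.8 deg))
= 2.4247e-12 * 0.159433
= 3.8658e-13 m = 0.000387 nm
lambda' = 0.0358 + 0.000387
= 0.036187 nm

0.036187


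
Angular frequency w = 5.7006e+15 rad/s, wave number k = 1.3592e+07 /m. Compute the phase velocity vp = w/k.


vp = w / k
= 5.7006e+15 / 1.3592e+07
= 4.1941e+08 m/s

4.1941e+08


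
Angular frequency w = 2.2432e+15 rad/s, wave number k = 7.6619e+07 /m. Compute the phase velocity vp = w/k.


vp = w / k
= 2.2432e+15 / 7.6619e+07
= 2.9277e+07 m/s

2.9277e+07


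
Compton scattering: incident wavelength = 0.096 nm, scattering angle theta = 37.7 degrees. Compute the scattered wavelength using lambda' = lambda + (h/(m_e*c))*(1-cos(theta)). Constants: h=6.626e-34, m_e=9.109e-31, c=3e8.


Compton wavelength: h/(m_e*c) = 2.4247e-12 m
d_lambda = 2.4247e-12 * (1 - cos(37.7 deg))
= 2.4247e-12 * 0.208776
= 5.0622e-13 m = 0.000506 nm
lambda' = 0.096 + 0.000506
= 0.096506 nm

0.096506


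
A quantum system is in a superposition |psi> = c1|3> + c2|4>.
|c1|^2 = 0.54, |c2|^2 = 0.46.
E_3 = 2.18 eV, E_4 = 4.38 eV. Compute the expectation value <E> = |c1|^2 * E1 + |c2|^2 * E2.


<E> = |c1|^2 * E1 + |c2|^2 * E2
= 0.54 * 2.18 + 0.46 * 4.38
= 1.1772 + 2.0148
= 3.192 eV

3.192


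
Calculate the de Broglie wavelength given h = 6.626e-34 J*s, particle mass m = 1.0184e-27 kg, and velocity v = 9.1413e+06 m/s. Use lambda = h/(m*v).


lambda = h / (m * v)
= 6.626e-34 / (1.0184e-27 * 9.1413e+06)
= 6.626e-34 / 9.3095e-21
= 7.1175e-14 m

7.1175e-14


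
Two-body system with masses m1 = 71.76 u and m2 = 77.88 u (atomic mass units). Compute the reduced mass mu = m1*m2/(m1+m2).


mu = m1 * m2 / (m1 + m2)
= 71.76 * 77.88 / (71.76 + 77.88)
= 5588.6688 / 149.64
= 37.3474 u

37.3474


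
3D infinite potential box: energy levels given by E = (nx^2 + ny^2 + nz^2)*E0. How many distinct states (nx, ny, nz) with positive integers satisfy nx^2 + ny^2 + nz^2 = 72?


Enumerate all (nx, ny, nz) with nx^2 + ny^2 + nz^2 = 72:
(2,2,8)
(2,8,2)
(8,2,2)
Total degeneracy = 3

3


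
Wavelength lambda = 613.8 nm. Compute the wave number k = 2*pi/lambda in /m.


k = 2 * pi / lambda
= 6.2832 / (613.8e-9)
= 6.2832 / 6.1380e-07
= 1.0237e+07 /m

1.0237e+07


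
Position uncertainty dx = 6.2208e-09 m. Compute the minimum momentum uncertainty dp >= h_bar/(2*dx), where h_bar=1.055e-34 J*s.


dp = h_bar / (2 * dx)
= 1.055e-34 / (2 * 6.2208e-09)
= 1.055e-34 / 1.2442e-08
= 8.4796e-27 kg*m/s

8.4796e-27


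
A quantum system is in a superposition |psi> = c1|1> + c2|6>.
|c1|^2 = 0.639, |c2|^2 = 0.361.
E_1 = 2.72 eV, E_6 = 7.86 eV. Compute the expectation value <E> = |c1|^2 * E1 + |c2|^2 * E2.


<E> = |c1|^2 * E1 + |c2|^2 * E2
= 0.639 * 2.72 + 0.361 * 7.86
= 1.7381 + 2.8375
= 4.5755 eV

4.5755


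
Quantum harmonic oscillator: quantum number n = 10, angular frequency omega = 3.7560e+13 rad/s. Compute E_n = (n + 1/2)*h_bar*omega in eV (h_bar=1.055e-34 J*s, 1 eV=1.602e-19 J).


E = (n + 1/2) * h_bar * omega
= (10 + 0.5) * 1.055e-34 * 3.7560e+13
= 10.5 * 3.9626e-21
= 4.1607e-20 J
= 0.2597 eV

0.2597


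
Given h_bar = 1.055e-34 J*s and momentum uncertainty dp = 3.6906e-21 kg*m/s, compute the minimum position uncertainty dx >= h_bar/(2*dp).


dx = h_bar / (2 * dp)
= 1.055e-34 / (2 * 3.6906e-21)
= 1.055e-34 / 7.3812e-21
= 1.4293e-14 m

1.4293e-14


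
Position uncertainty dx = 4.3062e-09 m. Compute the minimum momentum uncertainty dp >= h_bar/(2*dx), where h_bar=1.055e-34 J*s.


dp = h_bar / (2 * dx)
= 1.055e-34 / (2 * 4.3062e-09)
= 1.055e-34 / 8.6124e-09
= 1.2250e-26 kg*m/s

1.2250e-26


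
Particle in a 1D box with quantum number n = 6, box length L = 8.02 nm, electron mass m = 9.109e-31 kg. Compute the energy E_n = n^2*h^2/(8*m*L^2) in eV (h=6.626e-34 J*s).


E = n^2 * h^2 / (8 * m * L^2)
= 6^2 * (6.626e-34)^2 / (8 * 9.109e-31 * (8.02e-9)^2)
= 36 * 4.3904e-67 / (8 * 9.109e-31 * 6.4320e-17)
= 3.3721e-20 J
= 0.2105 eV

0.2105


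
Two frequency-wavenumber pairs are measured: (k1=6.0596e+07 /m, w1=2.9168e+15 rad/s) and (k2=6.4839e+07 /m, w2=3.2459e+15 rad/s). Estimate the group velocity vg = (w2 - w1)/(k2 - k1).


vg = (w2 - w1) / (k2 - k1)
= (3.2459e+15 - 2.9168e+15) / (6.4839e+07 - 6.0596e+07)
= 3.2910e+14 / 4.2430e+06
= 7.7563e+07 m/s

7.7563e+07


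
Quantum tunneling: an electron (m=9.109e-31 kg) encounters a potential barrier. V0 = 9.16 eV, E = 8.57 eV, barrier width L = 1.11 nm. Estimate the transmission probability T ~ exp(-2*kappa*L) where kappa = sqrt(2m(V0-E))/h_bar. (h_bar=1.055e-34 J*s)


V0 - E = 0.59 eV = 9.4518e-20 J
kappa = sqrt(2 * m * (V0-E)) / h_bar
= sqrt(2 * 9.109e-31 * 9.4518e-20) / 1.055e-34
= 3.9333e+09 /m
2*kappa*L = 2 * 3.9333e+09 * 1.11e-9
= 8.7319
T = exp(-8.7319) = 1.613576e-04

1.613576e-04


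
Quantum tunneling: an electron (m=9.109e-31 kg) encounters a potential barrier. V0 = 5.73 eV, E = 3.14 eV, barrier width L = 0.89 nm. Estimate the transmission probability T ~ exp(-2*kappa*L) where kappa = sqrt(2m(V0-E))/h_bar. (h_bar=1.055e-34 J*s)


V0 - E = 2.59 eV = 4.1492e-19 J
kappa = sqrt(2 * m * (V0-E)) / h_bar
= sqrt(2 * 9.109e-31 * 4.1492e-19) / 1.055e-34
= 8.2410e+09 /m
2*kappa*L = 2 * 8.2410e+09 * 0.89e-9
= 14.669
T = exp(-14.669) = 4.259474e-07

4.259474e-07


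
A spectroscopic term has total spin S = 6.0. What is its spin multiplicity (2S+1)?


Spin multiplicity = 2S + 1
= 2 * 6.0 + 1
= 12.0 + 1
= 13

13


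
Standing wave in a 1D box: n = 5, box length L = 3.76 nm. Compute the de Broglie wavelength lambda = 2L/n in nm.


lambda = 2L / n
= 2 * 3.76 / 5
= 7.52 / 5
= 1.504 nm

1.504


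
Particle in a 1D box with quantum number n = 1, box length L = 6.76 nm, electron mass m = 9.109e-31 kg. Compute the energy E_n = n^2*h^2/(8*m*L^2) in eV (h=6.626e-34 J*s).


E = n^2 * h^2 / (8 * m * L^2)
= 1^2 * (6.626e-34)^2 / (8 * 9.109e-31 * (6.76e-9)^2)
= 1 * 4.3904e-67 / (8 * 9.109e-31 * 4.5698e-17)
= 1.3184e-21 J
= 0.0082 eV

0.0082


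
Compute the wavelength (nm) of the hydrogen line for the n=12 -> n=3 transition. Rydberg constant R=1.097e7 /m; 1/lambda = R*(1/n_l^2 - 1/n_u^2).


1/lambda = R * (1/n_l^2 - 1/n_u^2)
= 1.097e7 * (1/3^2 - 1/12^2)
= 1.097e7 * (0.111111 - 0.006944)
= 1.097e7 * 0.104167
= 1.1427e+06 /m
lambda = 1 / 1.1427e+06 = 875.1139 nm

875.1139


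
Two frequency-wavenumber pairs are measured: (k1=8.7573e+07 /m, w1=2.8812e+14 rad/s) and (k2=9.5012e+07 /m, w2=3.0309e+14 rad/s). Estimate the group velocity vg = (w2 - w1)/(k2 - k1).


vg = (w2 - w1) / (k2 - k1)
= (3.0309e+14 - 2.8812e+14) / (9.5012e+07 - 8.7573e+07)
= 1.4970e+13 / 7.4390e+06
= 2.0124e+06 m/s

2.0124e+06


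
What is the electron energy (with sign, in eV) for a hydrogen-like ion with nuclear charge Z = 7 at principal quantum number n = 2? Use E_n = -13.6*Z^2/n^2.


E_n = -13.6 * Z^2 / n^2
= -13.6 * 7^2 / 2^2
= -13.6 * 49 / 4
= -166.6 eV

-166.6


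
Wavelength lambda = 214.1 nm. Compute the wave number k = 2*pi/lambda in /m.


k = 2 * pi / lambda
= 6.2832 / (214.1e-9)
= 6.2832 / 2.1410e-07
= 2.9347e+07 /m

2.9347e+07


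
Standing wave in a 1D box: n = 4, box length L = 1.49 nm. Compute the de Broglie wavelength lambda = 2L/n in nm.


lambda = 2L / n
= 2 * 1.49 / 4
= 2.98 / 4
= 0.745 nm

0.745


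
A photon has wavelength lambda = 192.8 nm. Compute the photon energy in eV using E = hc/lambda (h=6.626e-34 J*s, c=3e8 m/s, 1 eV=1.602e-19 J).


E = hc / lambda
= (6.626e-34)(3e8) / (192.8e-9)
= 1.9878e-25 / 1.9280e-07
= 1.0310e-18 J
Converting to eV: 1.0310e-18 / 1.602e-19
= 6.4358 eV

6.4358


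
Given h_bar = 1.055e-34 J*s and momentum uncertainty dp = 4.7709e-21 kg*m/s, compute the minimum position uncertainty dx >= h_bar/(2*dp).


dx = h_bar / (2 * dp)
= 1.055e-34 / (2 * 4.7709e-21)
= 1.055e-34 / 9.5418e-21
= 1.1057e-14 m

1.1057e-14


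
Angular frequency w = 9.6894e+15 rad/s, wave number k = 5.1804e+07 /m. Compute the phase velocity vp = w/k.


vp = w / k
= 9.6894e+15 / 5.1804e+07
= 1.8704e+08 m/s

1.8704e+08


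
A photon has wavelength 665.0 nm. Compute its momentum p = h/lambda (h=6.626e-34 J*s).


p = h / lambda
= 6.626e-34 / (665.0e-9)
= 6.626e-34 / 6.6500e-07
= 9.9639e-28 kg*m/s

9.9639e-28


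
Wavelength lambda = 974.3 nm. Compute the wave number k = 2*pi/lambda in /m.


k = 2 * pi / lambda
= 6.2832 / (974.3e-9)
= 6.2832 / 9.7430e-07
= 6.4489e+06 /m

6.4489e+06


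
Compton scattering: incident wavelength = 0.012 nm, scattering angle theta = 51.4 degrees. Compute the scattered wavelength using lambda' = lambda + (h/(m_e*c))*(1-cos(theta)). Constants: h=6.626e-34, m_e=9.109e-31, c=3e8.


Compton wavelength: h/(m_e*c) = 2.4247e-12 m
d_lambda = 2.4247e-12 * (1 - cos(51.4 deg))
= 2.4247e-12 * 0.37612
= 9.1198e-13 m = 0.000912 nm
lambda' = 0.012 + 0.000912
= 0.012912 nm

0.012912


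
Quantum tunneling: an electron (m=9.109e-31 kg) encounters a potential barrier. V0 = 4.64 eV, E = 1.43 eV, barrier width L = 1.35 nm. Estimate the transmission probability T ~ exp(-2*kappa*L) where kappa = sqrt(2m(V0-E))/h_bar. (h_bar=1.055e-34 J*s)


V0 - E = 3.21 eV = 5.1424e-19 J
kappa = sqrt(2 * m * (V0-E)) / h_bar
= sqrt(2 * 9.109e-31 * 5.1424e-19) / 1.055e-34
= 9.1745e+09 /m
2*kappa*L = 2 * 9.1745e+09 * 1.35e-9
= 24.7711
T = exp(-24.7711) = 1.746002e-11

1.746002e-11


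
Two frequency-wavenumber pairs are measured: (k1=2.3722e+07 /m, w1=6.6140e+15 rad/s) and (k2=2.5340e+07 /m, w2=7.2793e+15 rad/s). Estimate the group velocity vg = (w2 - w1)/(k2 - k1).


vg = (w2 - w1) / (k2 - k1)
= (7.2793e+15 - 6.6140e+15) / (2.5340e+07 - 2.3722e+07)
= 6.6530e+14 / 1.6180e+06
= 4.1119e+08 m/s

4.1119e+08


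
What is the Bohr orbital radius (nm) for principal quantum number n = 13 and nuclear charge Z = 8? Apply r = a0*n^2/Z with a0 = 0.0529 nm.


r = a0 * n^2 / Z
= 0.0529 * 13^2 / 8
= 0.0529 * 169 / 8
= 1.1175 nm

1.1175


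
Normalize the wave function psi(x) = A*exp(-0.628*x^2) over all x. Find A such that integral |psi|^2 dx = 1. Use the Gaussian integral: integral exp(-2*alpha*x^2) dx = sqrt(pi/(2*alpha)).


integral |psi|^2 dx = A^2 * sqrt(pi/(2*alpha)) = 1
A^2 = sqrt(2*alpha/pi)
= sqrt(2 * 0.628 / pi)
= 0.632295
A = sqrt(0.632295)
= 0.7952

0.7952


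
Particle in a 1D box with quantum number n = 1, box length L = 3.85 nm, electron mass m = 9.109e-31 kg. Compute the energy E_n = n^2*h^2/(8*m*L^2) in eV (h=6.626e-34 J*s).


E = n^2 * h^2 / (8 * m * L^2)
= 1^2 * (6.626e-34)^2 / (8 * 9.109e-31 * (3.85e-9)^2)
= 1 * 4.3904e-67 / (8 * 9.109e-31 * 1.4823e-17)
= 4.0646e-21 J
= 0.0254 eV

0.0254


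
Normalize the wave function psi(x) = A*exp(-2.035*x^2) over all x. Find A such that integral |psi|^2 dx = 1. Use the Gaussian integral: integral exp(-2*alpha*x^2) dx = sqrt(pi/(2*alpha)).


integral |psi|^2 dx = A^2 * sqrt(pi/(2*alpha)) = 1
A^2 = sqrt(2*alpha/pi)
= sqrt(2 * 2.035 / pi)
= 1.13821
A = sqrt(1.13821)
= 1.0669

1.0669


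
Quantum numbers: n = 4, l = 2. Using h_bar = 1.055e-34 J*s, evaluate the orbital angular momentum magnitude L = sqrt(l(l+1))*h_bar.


L = sqrt(l*(l+1)) * h_bar
= sqrt(2 * 3) * 1.055e-34
= sqrt(6) * 1.055e-34
= 2.4495 * 1.055e-34
= 2.5842e-34 J*s

2.5842e-34


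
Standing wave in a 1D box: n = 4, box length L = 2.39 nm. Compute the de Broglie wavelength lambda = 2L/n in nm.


lambda = 2L / n
= 2 * 2.39 / 4
= 4.78 / 4
= 1.195 nm

1.195


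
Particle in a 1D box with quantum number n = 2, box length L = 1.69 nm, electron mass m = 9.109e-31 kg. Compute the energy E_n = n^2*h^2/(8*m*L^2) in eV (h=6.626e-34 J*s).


E = n^2 * h^2 / (8 * m * L^2)
= 2^2 * (6.626e-34)^2 / (8 * 9.109e-31 * (1.69e-9)^2)
= 4 * 4.3904e-67 / (8 * 9.109e-31 * 2.8561e-18)
= 8.4378e-20 J
= 0.5267 eV

0.5267


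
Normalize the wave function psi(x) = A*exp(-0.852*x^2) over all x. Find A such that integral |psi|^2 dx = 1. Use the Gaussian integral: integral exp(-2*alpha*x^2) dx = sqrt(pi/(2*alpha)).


integral |psi|^2 dx = A^2 * sqrt(pi/(2*alpha)) = 1
A^2 = sqrt(2*alpha/pi)
= sqrt(2 * 0.852 / pi)
= 0.736478
A = sqrt(0.736478)
= 0.8582

0.8582


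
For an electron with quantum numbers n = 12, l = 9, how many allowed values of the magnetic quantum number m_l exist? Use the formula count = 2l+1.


m_l ranges from -l to +l in integer steps
So m_l goes from -9 to +9
Count = 2l + 1 = 2*9 + 1
= 19

19


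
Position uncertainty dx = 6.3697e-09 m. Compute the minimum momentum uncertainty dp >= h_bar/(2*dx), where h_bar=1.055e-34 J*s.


dp = h_bar / (2 * dx)
= 1.055e-34 / (2 * 6.3697e-09)
= 1.055e-34 / 1.2739e-08
= 8.2814e-27 kg*m/s

8.2814e-27


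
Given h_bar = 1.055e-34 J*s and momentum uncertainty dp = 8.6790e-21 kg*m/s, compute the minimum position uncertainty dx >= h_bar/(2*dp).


dx = h_bar / (2 * dp)
= 1.055e-34 / (2 * 8.6790e-21)
= 1.055e-34 / 1.7358e-20
= 6.0779e-15 m

6.0779e-15


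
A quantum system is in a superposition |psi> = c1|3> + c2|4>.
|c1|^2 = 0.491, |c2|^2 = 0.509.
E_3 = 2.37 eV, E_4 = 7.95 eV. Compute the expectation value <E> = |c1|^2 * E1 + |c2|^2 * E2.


<E> = |c1|^2 * E1 + |c2|^2 * E2
= 0.491 * 2.37 + 0.509 * 7.95
= 1.1637 + 4.0465
= 5.2102 eV

5.2102


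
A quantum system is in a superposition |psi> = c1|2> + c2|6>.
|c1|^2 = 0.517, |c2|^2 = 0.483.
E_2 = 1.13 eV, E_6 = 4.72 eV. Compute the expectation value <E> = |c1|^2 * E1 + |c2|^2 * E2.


<E> = |c1|^2 * E1 + |c2|^2 * E2
= 0.517 * 1.13 + 0.483 * 4.72
= 0.5842 + 2.2798
= 2.864 eV

2.864


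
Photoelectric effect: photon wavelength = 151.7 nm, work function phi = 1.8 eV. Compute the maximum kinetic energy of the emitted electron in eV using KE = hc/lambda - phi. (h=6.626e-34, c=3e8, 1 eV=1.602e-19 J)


E_photon = hc / lambda
= (6.626e-34)(3e8) / (151.7e-9)
= 1.3103e-18 J
= 8.1795 eV
KE = E_photon - phi
= 8.1795 - 1.8
= 6.3795 eV

6.3795


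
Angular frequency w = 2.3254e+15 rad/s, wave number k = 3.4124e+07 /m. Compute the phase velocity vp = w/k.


vp = w / k
= 2.3254e+15 / 3.4124e+07
= 6.8146e+07 m/s

6.8146e+07


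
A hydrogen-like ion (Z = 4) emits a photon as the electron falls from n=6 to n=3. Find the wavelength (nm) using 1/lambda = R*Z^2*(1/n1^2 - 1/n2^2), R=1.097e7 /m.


1/lambda = R * Z^2 * (1/n1^2 - 1/n2^2)
= 1.097e7 * 4^2 * (1/3^2 - 1/6^2)
= 1.097e7 * 16 * (0.111111 - 0.027778)
= 1.4627e+07 /m
lambda = 1 / 1.4627e+07
= 68.3683 nm

68.3683


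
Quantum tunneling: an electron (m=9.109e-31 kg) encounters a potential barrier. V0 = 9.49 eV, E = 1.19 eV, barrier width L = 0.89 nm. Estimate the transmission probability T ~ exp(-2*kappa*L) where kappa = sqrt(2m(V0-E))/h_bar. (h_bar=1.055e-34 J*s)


V0 - E = 8.3 eV = 1.3297e-18 J
kappa = sqrt(2 * m * (V0-E)) / h_bar
= sqrt(2 * 9.109e-31 * 1.3297e-18) / 1.055e-34
= 1.4753e+10 /m
2*kappa*L = 2 * 1.4753e+10 * 0.89e-9
= 26.2596
T = exp(-26.2596) = 3.940926e-12

3.940926e-12


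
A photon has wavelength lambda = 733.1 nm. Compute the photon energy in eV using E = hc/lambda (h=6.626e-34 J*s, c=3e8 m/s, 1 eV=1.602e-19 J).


E = hc / lambda
= (6.626e-34)(3e8) / (733.1e-9)
= 1.9878e-25 / 7.3310e-07
= 2.7115e-19 J
Converting to eV: 2.7115e-19 / 1.602e-19
= 1.6926 eV

1.6926


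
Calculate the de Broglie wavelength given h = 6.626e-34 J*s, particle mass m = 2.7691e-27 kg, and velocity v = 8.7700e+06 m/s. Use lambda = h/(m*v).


lambda = h / (m * v)
= 6.626e-34 / (2.7691e-27 * 8.7700e+06)
= 6.626e-34 / 2.4285e-20
= 2.7284e-14 m

2.7284e-14


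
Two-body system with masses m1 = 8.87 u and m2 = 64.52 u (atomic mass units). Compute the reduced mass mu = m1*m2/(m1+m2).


mu = m1 * m2 / (m1 + m2)
= 8.87 * 64.52 / (8.87 + 64.52)
= 572.2924 / 73.39
= 7.798 u

7.798


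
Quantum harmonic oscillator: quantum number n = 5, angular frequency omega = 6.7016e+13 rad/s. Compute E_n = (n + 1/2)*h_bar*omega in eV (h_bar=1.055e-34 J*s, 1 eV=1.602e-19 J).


E = (n + 1/2) * h_bar * omega
= (5 + 0.5) * 1.055e-34 * 6.7016e+13
= 5.5 * 7.0702e-21
= 3.8886e-20 J
= 0.2427 eV

0.2427


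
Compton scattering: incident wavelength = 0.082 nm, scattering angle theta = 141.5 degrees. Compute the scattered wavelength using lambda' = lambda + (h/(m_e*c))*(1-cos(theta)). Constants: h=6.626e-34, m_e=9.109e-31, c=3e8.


Compton wavelength: h/(m_e*c) = 2.4247e-12 m
d_lambda = 2.4247e-12 * (1 - cos(141.5 deg))
= 2.4247e-12 * 1.782608
= 4.3223e-12 m = 0.004322 nm
lambda' = 0.082 + 0.004322
= 0.086322 nm

0.086322


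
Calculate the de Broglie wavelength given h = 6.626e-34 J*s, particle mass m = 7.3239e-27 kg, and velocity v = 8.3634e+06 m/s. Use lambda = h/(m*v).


lambda = h / (m * v)
= 6.626e-34 / (7.3239e-27 * 8.3634e+06)
= 6.626e-34 / 6.1253e-20
= 1.0817e-14 m

1.0817e-14


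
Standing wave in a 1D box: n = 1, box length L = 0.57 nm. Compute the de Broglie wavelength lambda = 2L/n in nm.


lambda = 2L / n
= 2 * 0.57 / 1
= 1.14 / 1
= 1.14 nm

1.14


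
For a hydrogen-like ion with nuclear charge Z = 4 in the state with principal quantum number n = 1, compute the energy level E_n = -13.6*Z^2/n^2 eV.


E_n = -13.6 * Z^2 / n^2
= -13.6 * 4^2 / 1^2
= -13.6 * 16 / 1
= -217.6 eV

-217.6


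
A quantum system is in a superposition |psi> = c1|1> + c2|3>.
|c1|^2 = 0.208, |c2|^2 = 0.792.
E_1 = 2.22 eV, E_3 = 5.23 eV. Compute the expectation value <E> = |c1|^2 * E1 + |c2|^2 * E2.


<E> = |c1|^2 * E1 + |c2|^2 * E2
= 0.208 * 2.22 + 0.792 * 5.23
= 0.4618 + 4.1422
= 4.6039 eV

4.6039


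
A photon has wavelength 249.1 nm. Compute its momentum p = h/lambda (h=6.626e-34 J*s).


p = h / lambda
= 6.626e-34 / (249.1e-9)
= 6.626e-34 / 2.4910e-07
= 2.6600e-27 kg*m/s

2.6600e-27


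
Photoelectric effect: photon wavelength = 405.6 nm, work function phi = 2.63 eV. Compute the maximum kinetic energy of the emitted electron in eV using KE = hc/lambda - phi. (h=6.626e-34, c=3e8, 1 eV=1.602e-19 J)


E_photon = hc / lambda
= (6.626e-34)(3e8) / (405.6e-9)
= 4.9009e-19 J
= 3.0592 eV
KE = E_photon - phi
= 3.0592 - 2.63
= 0.4292 eV

0.4292


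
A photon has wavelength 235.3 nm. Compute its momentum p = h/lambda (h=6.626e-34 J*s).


p = h / lambda
= 6.626e-34 / (235.3e-9)
= 6.626e-34 / 2.3530e-07
= 2.8160e-27 kg*m/s

2.8160e-27


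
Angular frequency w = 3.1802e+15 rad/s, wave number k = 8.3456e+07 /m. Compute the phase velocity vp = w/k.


vp = w / k
= 3.1802e+15 / 8.3456e+07
= 3.8106e+07 m/s

3.8106e+07


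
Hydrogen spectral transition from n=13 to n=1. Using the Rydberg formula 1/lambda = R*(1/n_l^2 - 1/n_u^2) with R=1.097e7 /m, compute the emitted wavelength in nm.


1/lambda = R * (1/n_l^2 - 1/n_u^2)
= 1.097e7 * (1/1^2 - 1/13^2)
= 1.097e7 * (1.0 - 0.005917)
= 1.097e7 * 0.994083
= 1.0905e+07 /m
lambda = 1 / 1.0905e+07 = 91.7003 nm

91.7003


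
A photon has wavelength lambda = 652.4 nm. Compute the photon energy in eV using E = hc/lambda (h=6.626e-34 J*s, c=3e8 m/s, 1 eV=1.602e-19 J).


E = hc / lambda
= (6.626e-34)(3e8) / (652.4e-9)
= 1.9878e-25 / 6.5240e-07
= 3.0469e-19 J
Converting to eV: 3.0469e-19 / 1.602e-19
= 1.9019 eV

1.9019
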